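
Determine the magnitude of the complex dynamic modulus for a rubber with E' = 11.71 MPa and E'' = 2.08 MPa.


|E*| = sqrt(E'^2 + E''^2)
= sqrt(11.71^2 + 2.08^2)
= sqrt(137.1241 + 4.3264)
= 11.893 MPa

11.893 MPa


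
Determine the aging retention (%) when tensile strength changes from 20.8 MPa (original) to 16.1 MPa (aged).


Retention = aged / original * 100
= 16.1 / 20.8 * 100
= 77.4%

77.4%


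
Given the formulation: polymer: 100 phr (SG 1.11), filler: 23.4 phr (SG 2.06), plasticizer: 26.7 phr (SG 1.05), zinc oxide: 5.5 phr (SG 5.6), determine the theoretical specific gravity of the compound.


Sum of weights = 155.6
Volume contributions:
  polymer: 100/1.11 = 90.0901
  filler: 23.4/2.06 = 11.3592
  plasticizer: 26.7/1.05 = 25.4286
  zinc oxide: 5.5/5.6 = 0.9821
Sum of volumes = 127.8600
SG = 155.6 / 127.8600 = 1.217

SG = 1.217


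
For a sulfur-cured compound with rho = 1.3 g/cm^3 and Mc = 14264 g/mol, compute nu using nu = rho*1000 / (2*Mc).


nu = rho * 1000 / (2 * Mc)
nu = 1.3 * 1000 / (2 * 14264)
nu = 1300.0 / 28528
nu = 0.0456 mol/L

0.0456 mol/L


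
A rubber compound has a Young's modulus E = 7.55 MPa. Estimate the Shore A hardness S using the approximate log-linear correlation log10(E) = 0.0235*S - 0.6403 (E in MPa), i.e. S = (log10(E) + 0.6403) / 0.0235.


log10(E) = 0.0235*S - 0.6403  =>  S = (log10(E) + 0.6403) / 0.0235
log10(7.55) = 0.877947
S = (0.877947 + 0.6403) / 0.0235 = 1.518247 / 0.0235
S = 64.6

Shore A = 64.6


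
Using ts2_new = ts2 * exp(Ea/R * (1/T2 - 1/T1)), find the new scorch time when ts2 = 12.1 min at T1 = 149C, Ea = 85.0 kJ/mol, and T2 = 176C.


Convert temperatures: T1 = 149 + 273.15 = 422.15 K, T2 = 176 + 273.15 = 449.15 K
ts2_new = 12.1 * exp(85000 / 8.314 * (1/449.15 - 1/422.15))
1/T2 - 1/T1 = -1.4240e-04
ts2_new = 2.82 min

2.82 min


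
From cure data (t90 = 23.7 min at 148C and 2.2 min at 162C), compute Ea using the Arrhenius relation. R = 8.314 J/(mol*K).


T1 = 421.15 K, T2 = 435.15 K
1/T1 - 1/T2 = 7.6393e-05
ln(t1/t2) = ln(23.7/2.2) = 2.3770
Ea = 8.314 * 2.3770 / 7.6393e-05 = 258696.2842 J/mol
Ea = 258.7 kJ/mol

258.7 kJ/mol


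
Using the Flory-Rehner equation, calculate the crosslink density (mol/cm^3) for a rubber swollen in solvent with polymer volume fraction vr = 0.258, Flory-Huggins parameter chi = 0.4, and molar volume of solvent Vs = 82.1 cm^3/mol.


ln(1 - vr) = ln(1 - 0.258) = -0.2984
Numerator = -((-0.2984) + 0.258 + 0.4 * 0.258^2) = 0.0138
Denominator = 82.1 * (0.258^(1/3) - 0.258/2) = 41.6748
nu = 0.0138 / 41.6748 = 3.3067e-04 mol/cm^3

3.3067e-04 mol/cm^3


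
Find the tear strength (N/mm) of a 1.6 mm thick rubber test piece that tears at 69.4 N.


Tear strength = force / thickness
= 69.4 / 1.6
= 43.38 N/mm

43.38 N/mm


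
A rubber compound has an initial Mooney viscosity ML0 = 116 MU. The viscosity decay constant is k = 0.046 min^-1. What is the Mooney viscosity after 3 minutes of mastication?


ML = ML0 * exp(-k * t)
ML = 116 * exp(-0.046 * 3)
ML = 116 * 0.8711
ML = 101.05 MU

101.05 MU


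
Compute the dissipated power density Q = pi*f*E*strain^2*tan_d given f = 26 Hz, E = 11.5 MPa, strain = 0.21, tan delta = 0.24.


Q = pi * f * E * strain^2 * tan_d
= pi * 26 * 11.5 * 0.21^2 * 0.24
= pi * 26 * 11.5 * 0.0441 * 0.24
= 9.9419

Q = 9.9419


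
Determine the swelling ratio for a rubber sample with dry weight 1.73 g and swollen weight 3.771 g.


Q = W_swollen / W_dry
Q = 3.771 / 1.73
Q = 2.18

Q = 2.18


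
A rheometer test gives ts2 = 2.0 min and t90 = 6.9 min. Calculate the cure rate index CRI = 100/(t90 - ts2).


CRI = 100 / (t90 - ts2)
= 100 / (6.9 - 2.0)
= 100 / 4.9
= 20.41 min^-1

20.41 min^-1


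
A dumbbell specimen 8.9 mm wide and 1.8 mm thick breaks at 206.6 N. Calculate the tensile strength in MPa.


Area = width * thickness = 8.9 * 1.8 = 16.02 mm^2
TS = force / area = 206.6 / 16.02 = 12.9 MPa

12.9 MPa


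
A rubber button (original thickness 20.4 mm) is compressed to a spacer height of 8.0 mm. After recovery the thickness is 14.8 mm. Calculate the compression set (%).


CS = (t0 - recovered) / (t0 - ts) * 100
= (20.4 - 14.8) / (20.4 - 8.0) * 100
= 5.6 / 12.4 * 100
= 45.2%

45.2%


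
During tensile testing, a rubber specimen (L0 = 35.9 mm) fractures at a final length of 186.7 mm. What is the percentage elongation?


Elongation = (Lf - L0) / L0 * 100
= (186.7 - 35.9) / 35.9 * 100
= 150.8 / 35.9 * 100
= 420.1%

420.1%


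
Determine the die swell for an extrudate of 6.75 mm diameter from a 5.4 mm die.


Die swell ratio = D_extrudate / D_die
= 6.75 / 5.4
= 1.25

Die swell = 1.25


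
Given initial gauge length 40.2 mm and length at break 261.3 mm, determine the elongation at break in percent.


Elongation = (Lf - L0) / L0 * 100
= (261.3 - 40.2) / 40.2 * 100
= 221.1 / 40.2 * 100
= 550.0%

550.0%


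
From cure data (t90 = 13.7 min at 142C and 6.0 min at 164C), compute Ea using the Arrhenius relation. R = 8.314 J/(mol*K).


T1 = 415.15 K, T2 = 437.15 K
1/T1 - 1/T2 = 1.2122e-04
ln(t1/t2) = ln(13.7/6.0) = 0.8256
Ea = 8.314 * 0.8256 / 1.2122e-04 = 56625.4514 J/mol
Ea = 56.63 kJ/mol

56.63 kJ/mol


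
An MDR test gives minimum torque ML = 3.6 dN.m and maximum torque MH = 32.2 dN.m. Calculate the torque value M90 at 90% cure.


M90 = ML + 0.9 * (MH - ML)
M90 = 3.6 + 0.9 * (32.2 - 3.6)
M90 = 3.6 + 0.9 * 28.6
M90 = 29.34 dN.m

29.34 dN.m


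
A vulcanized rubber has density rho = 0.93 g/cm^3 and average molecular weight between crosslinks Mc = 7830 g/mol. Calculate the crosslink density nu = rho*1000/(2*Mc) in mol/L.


nu = rho * 1000 / (2 * Mc)
nu = 0.93 * 1000 / (2 * 7830)
nu = 930.0 / 15660
nu = 0.0594 mol/L

0.0594 mol/L


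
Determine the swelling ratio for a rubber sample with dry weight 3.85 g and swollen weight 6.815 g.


Q = W_swollen / W_dry
Q = 6.815 / 3.85
Q = 1.77

Q = 1.77


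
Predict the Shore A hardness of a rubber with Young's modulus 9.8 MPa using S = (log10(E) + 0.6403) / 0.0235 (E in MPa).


log10(E) = 0.0235*S - 0.6403  =>  S = (log10(E) + 0.6403) / 0.0235
log10(9.8) = 0.991226
S = (0.991226 + 0.6403) / 0.0235 = 1.631526 / 0.0235
S = 69.4

Shore A = 69.4


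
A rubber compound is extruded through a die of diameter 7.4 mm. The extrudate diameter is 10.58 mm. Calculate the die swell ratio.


Die swell ratio = D_extrudate / D_die
= 10.58 / 7.4
= 1.43

Die swell = 1.43


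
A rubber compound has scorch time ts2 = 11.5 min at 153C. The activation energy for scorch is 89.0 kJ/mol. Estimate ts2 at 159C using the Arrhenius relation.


Convert temperatures: T1 = 153 + 273.15 = 426.15 K, T2 = 159 + 273.15 = 432.15 K
ts2_new = 11.5 * exp(89000 / 8.314 * (1/432.15 - 1/426.15))
1/T2 - 1/T1 = -3.2580e-05
ts2_new = 8.11 min

8.11 min


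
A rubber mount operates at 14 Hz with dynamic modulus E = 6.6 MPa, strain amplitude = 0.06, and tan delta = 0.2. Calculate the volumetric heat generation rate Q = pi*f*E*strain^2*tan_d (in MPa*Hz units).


Q = pi * f * E * strain^2 * tan_d
= pi * 14 * 6.6 * 0.06^2 * 0.2
= pi * 14 * 6.6 * 0.0036 * 0.2
= 0.2090

Q = 0.2090


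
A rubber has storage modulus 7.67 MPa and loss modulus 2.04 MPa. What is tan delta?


tan delta = E'' / E'
= 2.04 / 7.67
= 0.266

tan delta = 0.266


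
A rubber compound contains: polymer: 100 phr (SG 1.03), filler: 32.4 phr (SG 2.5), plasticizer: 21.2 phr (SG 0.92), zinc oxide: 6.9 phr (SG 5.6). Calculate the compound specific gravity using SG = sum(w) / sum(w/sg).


Sum of weights = 160.5
Volume contributions:
  polymer: 100/1.03 = 97.0874
  filler: 32.4/2.5 = 12.9600
  plasticizer: 21.2/0.92 = 23.0435
  zinc oxide: 6.9/5.6 = 1.2321
Sum of volumes = 134.3230
SG = 160.5 / 134.3230 = 1.195

SG = 1.195


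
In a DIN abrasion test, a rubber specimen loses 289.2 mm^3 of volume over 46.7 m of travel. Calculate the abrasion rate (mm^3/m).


Rate = volume_loss / distance
= 289.2 / 46.7
= 6.193 mm^3/m

6.193 mm^3/m


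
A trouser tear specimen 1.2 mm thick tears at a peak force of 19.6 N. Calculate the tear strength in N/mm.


Tear strength = force / thickness
= 19.6 / 1.2
= 16.33 N/mm

16.33 N/mm


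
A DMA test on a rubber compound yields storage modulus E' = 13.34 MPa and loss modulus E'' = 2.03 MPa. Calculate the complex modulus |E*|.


|E*| = sqrt(E'^2 + E''^2)
= sqrt(13.34^2 + 2.03^2)
= sqrt(177.9556 + 4.1209)
= 13.494 MPa

13.494 MPa


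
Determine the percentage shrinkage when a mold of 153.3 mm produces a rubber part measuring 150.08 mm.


Shrinkage = (mold - part) / mold * 100
= (153.3 - 150.08) / 153.3 * 100
= 3.22 / 153.3 * 100
= 2.1%

2.1%


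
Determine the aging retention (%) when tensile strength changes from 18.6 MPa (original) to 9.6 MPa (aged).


Retention = aged / original * 100
= 9.6 / 18.6 * 100
= 51.6%

51.6%


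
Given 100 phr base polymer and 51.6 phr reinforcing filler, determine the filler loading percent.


Filler % = filler / (rubber + filler) * 100
= 51.6 / (100 + 51.6) * 100
= 51.6 / 151.6 * 100
= 34.04%

34.04%


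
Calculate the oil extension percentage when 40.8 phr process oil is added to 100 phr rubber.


Oil % = oil / (100 + oil) * 100
= 40.8 / (100 + 40.8) * 100
= 40.8 / 140.8 * 100
= 28.98%

28.98%


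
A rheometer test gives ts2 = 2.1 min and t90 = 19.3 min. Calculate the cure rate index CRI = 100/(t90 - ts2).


CRI = 100 / (t90 - ts2)
= 100 / (19.3 - 2.1)
= 100 / 17.2
= 5.81 min^-1

5.81 min^-1


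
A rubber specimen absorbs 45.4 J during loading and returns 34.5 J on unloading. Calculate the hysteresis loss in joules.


Hysteresis loss = loading - unloading
= 45.4 - 34.5
= 10.9 J

10.9 J


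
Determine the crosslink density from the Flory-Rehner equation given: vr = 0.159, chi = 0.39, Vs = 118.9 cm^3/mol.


ln(1 - vr) = ln(1 - 0.159) = -0.1732
Numerator = -((-0.1732) + 0.159 + 0.39 * 0.159^2) = 0.0043
Denominator = 118.9 * (0.159^(1/3) - 0.159/2) = 54.9615
nu = 0.0043 / 54.9615 = 7.8310e-05 mol/cm^3

7.8310e-05 mol/cm^3


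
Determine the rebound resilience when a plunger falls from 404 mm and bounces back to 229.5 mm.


Resilience = h_rebound / h_drop * 100
= 229.5 / 404 * 100
= 56.8%

56.8%


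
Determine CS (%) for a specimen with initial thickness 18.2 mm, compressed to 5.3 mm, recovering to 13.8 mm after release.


CS = (t0 - recovered) / (t0 - ts) * 100
= (18.2 - 13.8) / (18.2 - 5.3) * 100
= 4.4 / 12.9 * 100
= 34.1%

34.1%


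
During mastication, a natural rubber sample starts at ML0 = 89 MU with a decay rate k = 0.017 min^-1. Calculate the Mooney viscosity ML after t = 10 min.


ML = ML0 * exp(-k * t)
ML = 89 * exp(-0.017 * 10)
ML = 89 * 0.8437
ML = 75.09 MU

75.09 MU


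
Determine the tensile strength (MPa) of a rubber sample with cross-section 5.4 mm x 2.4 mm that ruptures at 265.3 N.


Area = width * thickness = 5.4 * 2.4 = 12.96 mm^2
TS = force / area = 265.3 / 12.96 = 20.47 MPa

20.47 MPa


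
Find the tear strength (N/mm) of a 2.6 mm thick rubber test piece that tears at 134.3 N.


Tear strength = force / thickness
= 134.3 / 2.6
= 51.65 N/mm

51.65 N/mm


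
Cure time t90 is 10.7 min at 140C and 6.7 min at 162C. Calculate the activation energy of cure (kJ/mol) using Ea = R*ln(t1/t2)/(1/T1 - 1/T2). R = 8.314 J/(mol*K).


T1 = 413.15 K, T2 = 435.15 K
1/T1 - 1/T2 = 1.2237e-04
ln(t1/t2) = ln(10.7/6.7) = 0.4681
Ea = 8.314 * 0.4681 / 1.2237e-04 = 31805.8000 J/mol
Ea = 31.81 kJ/mol

31.81 kJ/mol


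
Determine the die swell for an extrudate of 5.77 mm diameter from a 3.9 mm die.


Die swell ratio = D_extrudate / D_die
= 5.77 / 3.9
= 1.479

Die swell = 1.479


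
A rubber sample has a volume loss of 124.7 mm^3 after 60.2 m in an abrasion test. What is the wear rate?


Rate = volume_loss / distance
= 124.7 / 60.2
= 2.071 mm^3/m

2.071 mm^3/m


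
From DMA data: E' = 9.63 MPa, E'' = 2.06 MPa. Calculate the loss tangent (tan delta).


tan delta = E'' / E'
= 2.06 / 9.63
= 0.2139

tan delta = 0.2139


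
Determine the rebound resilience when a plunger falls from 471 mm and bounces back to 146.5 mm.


Resilience = h_rebound / h_drop * 100
= 146.5 / 471 * 100
= 31.1%

31.1%


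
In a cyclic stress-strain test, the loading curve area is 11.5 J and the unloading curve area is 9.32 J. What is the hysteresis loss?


Hysteresis loss = loading - unloading
= 11.5 - 9.32
= 2.18 J

2.18 J


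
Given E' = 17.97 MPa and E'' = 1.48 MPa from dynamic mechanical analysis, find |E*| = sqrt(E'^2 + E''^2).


|E*| = sqrt(E'^2 + E''^2)
= sqrt(17.97^2 + 1.48^2)
= sqrt(322.9209 + 2.1904)
= 18.031 MPa

18.031 MPa


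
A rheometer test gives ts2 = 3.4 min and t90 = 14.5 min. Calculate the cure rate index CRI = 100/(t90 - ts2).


CRI = 100 / (t90 - ts2)
= 100 / (14.5 - 3.4)
= 100 / 11.1
= 9.01 min^-1

9.01 min^-1


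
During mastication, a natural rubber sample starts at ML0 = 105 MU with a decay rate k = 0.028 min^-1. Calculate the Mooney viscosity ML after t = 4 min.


ML = ML0 * exp(-k * t)
ML = 105 * exp(-0.028 * 4)
ML = 105 * 0.8940
ML = 93.87 MU

93.87 MU


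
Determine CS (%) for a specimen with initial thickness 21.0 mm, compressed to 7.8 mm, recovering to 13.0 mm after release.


CS = (t0 - recovered) / (t0 - ts) * 100
= (21.0 - 13.0) / (21.0 - 7.8) * 100
= 8.0 / 13.2 * 100
= 60.6%

60.6%


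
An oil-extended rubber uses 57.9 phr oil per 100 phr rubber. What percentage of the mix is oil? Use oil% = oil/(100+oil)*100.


Oil % = oil / (100 + oil) * 100
= 57.9 / (100 + 57.9) * 100
= 57.9 / 157.9 * 100
= 36.67%

36.67%


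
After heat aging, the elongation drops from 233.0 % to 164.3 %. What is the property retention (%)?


Retention = aged / original * 100
= 164.3 / 233.0 * 100
= 70.5%

70.5%


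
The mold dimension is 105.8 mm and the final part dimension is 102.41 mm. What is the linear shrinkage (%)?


Shrinkage = (mold - part) / mold * 100
= (105.8 - 102.41) / 105.8 * 100
= 3.39 / 105.8 * 100
= 3.2%

3.2%


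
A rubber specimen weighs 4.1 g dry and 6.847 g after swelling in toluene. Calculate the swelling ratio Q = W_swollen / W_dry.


Q = W_swollen / W_dry
Q = 6.847 / 4.1
Q = 1.67

Q = 1.67


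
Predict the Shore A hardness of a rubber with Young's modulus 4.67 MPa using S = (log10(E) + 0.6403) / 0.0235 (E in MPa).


log10(E) = 0.0235*S - 0.6403  =>  S = (log10(E) + 0.6403) / 0.0235
log10(4.67) = 0.669317
S = (0.669317 + 0.6403) / 0.0235 = 1.309617 / 0.0235
S = 55.7

Shore A = 55.7


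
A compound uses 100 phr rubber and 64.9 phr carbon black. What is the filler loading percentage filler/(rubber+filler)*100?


Filler % = filler / (rubber + filler) * 100
= 64.9 / (100 + 64.9) * 100
= 64.9 / 164.9 * 100
= 39.36%

39.36%


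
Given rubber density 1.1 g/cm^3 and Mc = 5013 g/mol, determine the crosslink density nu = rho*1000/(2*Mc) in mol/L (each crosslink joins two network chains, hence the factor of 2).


nu = rho * 1000 / (2 * Mc)
nu = 1.1 * 1000 / (2 * 5013)
nu = 1100.0 / 10026
nu = 0.1097 mol/L

0.1097 mol/L


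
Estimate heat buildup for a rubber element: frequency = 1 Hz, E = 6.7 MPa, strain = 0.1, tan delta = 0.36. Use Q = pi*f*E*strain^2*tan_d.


Q = pi * f * E * strain^2 * tan_d
= pi * 1 * 6.7 * 0.1^2 * 0.36
= pi * 1 * 6.7 * 0.0100 * 0.36
= 0.0758

Q = 0.0758


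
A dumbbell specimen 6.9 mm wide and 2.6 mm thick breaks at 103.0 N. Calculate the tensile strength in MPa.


Area = width * thickness = 6.9 * 2.6 = 17.94 mm^2
TS = force / area = 103.0 / 17.94 = 5.74 MPa

5.74 MPa


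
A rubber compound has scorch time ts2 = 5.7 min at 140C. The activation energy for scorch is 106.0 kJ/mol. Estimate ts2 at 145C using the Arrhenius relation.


Convert temperatures: T1 = 140 + 273.15 = 413.15 K, T2 = 145 + 273.15 = 418.15 K
ts2_new = 5.7 * exp(106000 / 8.314 * (1/418.15 - 1/413.15))
1/T2 - 1/T1 = -2.8942e-05
ts2_new = 3.94 min

3.94 min


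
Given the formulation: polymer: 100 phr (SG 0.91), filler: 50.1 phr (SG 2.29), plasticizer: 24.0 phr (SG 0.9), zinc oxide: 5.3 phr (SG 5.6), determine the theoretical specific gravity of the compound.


Sum of weights = 179.4
Volume contributions:
  polymer: 100/0.91 = 109.8901
  filler: 50.1/2.29 = 21.8777
  plasticizer: 24.0/0.9 = 26.6667
  zinc oxide: 5.3/5.6 = 0.9464
Sum of volumes = 159.3809
SG = 179.4 / 159.3809 = 1.126

SG = 1.126


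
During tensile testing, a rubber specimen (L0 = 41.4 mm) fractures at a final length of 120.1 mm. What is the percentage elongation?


Elongation = (Lf - L0) / L0 * 100
= (120.1 - 41.4) / 41.4 * 100
= 78.7 / 41.4 * 100
= 190.1%

190.1%


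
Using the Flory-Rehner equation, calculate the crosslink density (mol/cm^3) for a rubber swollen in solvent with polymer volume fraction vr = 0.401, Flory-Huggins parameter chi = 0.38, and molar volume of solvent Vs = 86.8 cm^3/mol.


ln(1 - vr) = ln(1 - 0.401) = -0.5125
Numerator = -((-0.5125) + 0.401 + 0.38 * 0.401^2) = 0.0504
Denominator = 86.8 * (0.401^(1/3) - 0.401/2) = 46.6046
nu = 0.0504 / 46.6046 = 0.0011 mol/cm^3

0.0011 mol/cm^3


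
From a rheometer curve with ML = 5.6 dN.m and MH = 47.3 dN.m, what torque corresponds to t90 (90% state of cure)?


M90 = ML + 0.9 * (MH - ML)
M90 = 5.6 + 0.9 * (47.3 - 5.6)
M90 = 5.6 + 0.9 * 41.7
M90 = 43.13 dN.m

43.13 dN.m


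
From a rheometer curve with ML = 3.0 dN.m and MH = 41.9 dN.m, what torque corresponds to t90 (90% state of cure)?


M90 = ML + 0.9 * (MH - ML)
M90 = 3.0 + 0.9 * (41.9 - 3.0)
M90 = 3.0 + 0.9 * 38.9
M90 = 38.01 dN.m

38.01 dN.m


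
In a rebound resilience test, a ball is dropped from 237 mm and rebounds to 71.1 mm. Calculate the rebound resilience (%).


Resilience = h_rebound / h_drop * 100
= 71.1 / 237 * 100
= 30.0%

30.0%


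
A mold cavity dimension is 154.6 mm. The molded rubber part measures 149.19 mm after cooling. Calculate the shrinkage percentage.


Shrinkage = (mold - part) / mold * 100
= (154.6 - 149.19) / 154.6 * 100
= 5.41 / 154.6 * 100
= 3.5%

3.5%


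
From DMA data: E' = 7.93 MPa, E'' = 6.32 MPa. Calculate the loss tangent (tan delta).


tan delta = E'' / E'
= 6.32 / 7.93
= 0.797

tan delta = 0.797


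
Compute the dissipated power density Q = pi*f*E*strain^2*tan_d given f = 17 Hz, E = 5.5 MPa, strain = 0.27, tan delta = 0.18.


Q = pi * f * E * strain^2 * tan_d
= pi * 17 * 5.5 * 0.27^2 * 0.18
= pi * 17 * 5.5 * 0.0729 * 0.18
= 3.8544

Q = 3.8544


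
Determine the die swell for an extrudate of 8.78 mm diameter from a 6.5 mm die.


Die swell ratio = D_extrudate / D_die
= 8.78 / 6.5
= 1.351

Die swell = 1.351


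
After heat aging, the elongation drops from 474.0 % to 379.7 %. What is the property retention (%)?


Retention = aged / original * 100
= 379.7 / 474.0 * 100
= 80.1%

80.1%


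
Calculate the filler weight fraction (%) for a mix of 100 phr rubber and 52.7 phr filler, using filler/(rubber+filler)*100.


Filler % = filler / (rubber + filler) * 100
= 52.7 / (100 + 52.7) * 100
= 52.7 / 152.7 * 100
= 34.51%

34.51%


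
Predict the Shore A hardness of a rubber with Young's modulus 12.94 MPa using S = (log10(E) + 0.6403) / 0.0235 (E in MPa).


log10(E) = 0.0235*S - 0.6403  =>  S = (log10(E) + 0.6403) / 0.0235
log10(12.94) = 1.111934
S = (1.111934 + 0.6403) / 0.0235 = 1.752234 / 0.0235
S = 74.6

Shore A = 74.6


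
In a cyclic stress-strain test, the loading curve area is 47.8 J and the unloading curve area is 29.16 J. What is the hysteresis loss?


Hysteresis loss = loading - unloading
= 47.8 - 29.16
= 18.64 J

18.64 J


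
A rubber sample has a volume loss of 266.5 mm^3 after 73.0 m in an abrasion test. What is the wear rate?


Rate = volume_loss / distance
= 266.5 / 73.0
= 3.651 mm^3/m

3.651 mm^3/m


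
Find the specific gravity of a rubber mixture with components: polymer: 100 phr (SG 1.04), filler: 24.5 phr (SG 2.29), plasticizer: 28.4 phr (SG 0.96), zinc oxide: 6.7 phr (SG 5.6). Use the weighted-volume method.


Sum of weights = 159.6
Volume contributions:
  polymer: 100/1.04 = 96.1538
  filler: 24.5/2.29 = 10.6987
  plasticizer: 28.4/0.96 = 29.5833
  zinc oxide: 6.7/5.6 = 1.1964
Sum of volumes = 137.6323
SG = 159.6 / 137.6323 = 1.16

SG = 1.16


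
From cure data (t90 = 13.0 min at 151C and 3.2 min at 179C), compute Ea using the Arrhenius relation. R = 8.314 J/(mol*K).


T1 = 424.15 K, T2 = 452.15 K
1/T1 - 1/T2 = 1.4600e-04
ln(t1/t2) = ln(13.0/3.2) = 1.4018
Ea = 8.314 * 1.4018 / 1.4600e-04 = 79825.1239 J/mol
Ea = 79.83 kJ/mol

79.83 kJ/mol


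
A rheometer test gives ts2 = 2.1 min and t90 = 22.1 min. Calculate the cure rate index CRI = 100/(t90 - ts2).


CRI = 100 / (t90 - ts2)
= 100 / (22.1 - 2.1)
= 100 / 20.0
= 5.0 min^-1

5.0 min^-1


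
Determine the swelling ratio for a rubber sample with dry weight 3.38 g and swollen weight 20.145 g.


Q = W_swollen / W_dry
Q = 20.145 / 3.38
Q = 5.96

Q = 5.96


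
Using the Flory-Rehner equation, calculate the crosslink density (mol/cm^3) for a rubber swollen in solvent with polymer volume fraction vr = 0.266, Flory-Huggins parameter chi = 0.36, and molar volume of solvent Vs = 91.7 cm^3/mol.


ln(1 - vr) = ln(1 - 0.266) = -0.3092
Numerator = -((-0.3092) + 0.266 + 0.36 * 0.266^2) = 0.0178
Denominator = 91.7 * (0.266^(1/3) - 0.266/2) = 46.7783
nu = 0.0178 / 46.7783 = 3.7996e-04 mol/cm^3

3.7996e-04 mol/cm^3


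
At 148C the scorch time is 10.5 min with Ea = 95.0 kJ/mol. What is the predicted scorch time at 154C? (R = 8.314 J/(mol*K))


Convert temperatures: T1 = 148 + 273.15 = 421.15 K, T2 = 154 + 273.15 = 427.15 K
ts2_new = 10.5 * exp(95000 / 8.314 * (1/427.15 - 1/421.15))
1/T2 - 1/T1 = -3.3353e-05
ts2_new = 7.17 min

7.17 min


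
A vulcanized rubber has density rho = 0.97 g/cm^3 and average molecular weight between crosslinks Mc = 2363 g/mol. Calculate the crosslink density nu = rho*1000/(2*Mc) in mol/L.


nu = rho * 1000 / (2 * Mc)
nu = 0.97 * 1000 / (2 * 2363)
nu = 970.0 / 4726
nu = 0.2052 mol/L

0.2052 mol/L


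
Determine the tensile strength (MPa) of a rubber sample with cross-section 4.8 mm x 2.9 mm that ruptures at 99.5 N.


Area = width * thickness = 4.8 * 2.9 = 13.92 mm^2
TS = force / area = 99.5 / 13.92 = 7.15 MPa

7.15 MPa


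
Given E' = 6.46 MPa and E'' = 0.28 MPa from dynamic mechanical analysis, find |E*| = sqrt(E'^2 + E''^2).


|E*| = sqrt(E'^2 + E''^2)
= sqrt(6.46^2 + 0.28^2)
= sqrt(41.7316 + 0.0784)
= 6.466 MPa

6.466 MPa


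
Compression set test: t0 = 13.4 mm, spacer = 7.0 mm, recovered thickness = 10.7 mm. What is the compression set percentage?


CS = (t0 - recovered) / (t0 - ts) * 100
= (13.4 - 10.7) / (13.4 - 7.0) * 100
= 2.7 / 6.4 * 100
= 42.2%

42.2%


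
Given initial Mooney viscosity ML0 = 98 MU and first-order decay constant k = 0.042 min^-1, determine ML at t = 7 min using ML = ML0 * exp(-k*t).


ML = ML0 * exp(-k * t)
ML = 98 * exp(-0.042 * 7)
ML = 98 * 0.7453
ML = 73.04 MU

73.04 MU


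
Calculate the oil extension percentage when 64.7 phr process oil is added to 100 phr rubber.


Oil % = oil / (100 + oil) * 100
= 64.7 / (100 + 64.7) * 100
= 64.7 / 164.7 * 100
= 39.28%

39.28%


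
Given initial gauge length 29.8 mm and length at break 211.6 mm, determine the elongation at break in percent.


Elongation = (Lf - L0) / L0 * 100
= (211.6 - 29.8) / 29.8 * 100
= 181.8 / 29.8 * 100
= 610.1%

610.1%


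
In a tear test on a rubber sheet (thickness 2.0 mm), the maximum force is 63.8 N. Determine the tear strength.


Tear strength = force / thickness
= 63.8 / 2.0
= 31.9 N/mm

31.9 N/mm


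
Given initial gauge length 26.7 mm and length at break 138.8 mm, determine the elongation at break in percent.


Elongation = (Lf - L0) / L0 * 100
= (138.8 - 26.7) / 26.7 * 100
= 112.1 / 26.7 * 100
= 419.9%

419.9%


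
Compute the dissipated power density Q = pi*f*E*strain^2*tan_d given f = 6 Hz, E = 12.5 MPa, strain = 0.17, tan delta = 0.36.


Q = pi * f * E * strain^2 * tan_d
= pi * 6 * 12.5 * 0.17^2 * 0.36
= pi * 6 * 12.5 * 0.0289 * 0.36
= 2.4514

Q = 2.4514


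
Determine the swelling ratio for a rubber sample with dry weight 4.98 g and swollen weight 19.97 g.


Q = W_swollen / W_dry
Q = 19.97 / 4.98
Q = 4.01

Q = 4.01


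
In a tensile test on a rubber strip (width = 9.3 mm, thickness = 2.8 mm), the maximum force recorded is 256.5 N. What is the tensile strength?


Area = width * thickness = 9.3 * 2.8 = 26.04 mm^2
TS = force / area = 256.5 / 26.04 = 9.85 MPa

9.85 MPa


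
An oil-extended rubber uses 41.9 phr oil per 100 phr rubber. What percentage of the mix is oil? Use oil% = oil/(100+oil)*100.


Oil % = oil / (100 + oil) * 100
= 41.9 / (100 + 41.9) * 100
= 41.9 / 141.9 * 100
= 29.53%

29.53%


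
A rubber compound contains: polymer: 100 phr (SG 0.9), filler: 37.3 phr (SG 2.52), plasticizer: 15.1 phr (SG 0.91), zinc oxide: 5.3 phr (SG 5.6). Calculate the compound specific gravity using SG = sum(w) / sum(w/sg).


Sum of weights = 157.7
Volume contributions:
  polymer: 100/0.9 = 111.1111
  filler: 37.3/2.52 = 14.8016
  plasticizer: 15.1/0.91 = 16.5934
  zinc oxide: 5.3/5.6 = 0.9464
Sum of volumes = 143.4525
SG = 157.7 / 143.4525 = 1.099

SG = 1.099


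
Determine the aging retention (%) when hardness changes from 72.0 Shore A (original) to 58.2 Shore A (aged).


Retention = aged / original * 100
= 58.2 / 72.0 * 100
= 80.8%

80.8%


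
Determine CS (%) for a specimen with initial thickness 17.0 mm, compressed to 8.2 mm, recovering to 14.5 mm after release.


CS = (t0 - recovered) / (t0 - ts) * 100
= (17.0 - 14.5) / (17.0 - 8.2) * 100
= 2.5 / 8.8 * 100
= 28.4%

28.4%


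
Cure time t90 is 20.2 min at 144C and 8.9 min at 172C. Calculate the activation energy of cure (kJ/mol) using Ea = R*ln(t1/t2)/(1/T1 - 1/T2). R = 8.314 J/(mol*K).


T1 = 417.15 K, T2 = 445.15 K
1/T1 - 1/T2 = 1.5079e-04
ln(t1/t2) = ln(20.2/8.9) = 0.8196
Ea = 8.314 * 0.8196 / 1.5079e-04 = 45192.7911 J/mol
Ea = 45.19 kJ/mol

45.19 kJ/mol


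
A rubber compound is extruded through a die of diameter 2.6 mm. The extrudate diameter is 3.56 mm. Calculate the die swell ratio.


Die swell ratio = D_extrudate / D_die
= 3.56 / 2.6
= 1.369

Die swell = 1.369


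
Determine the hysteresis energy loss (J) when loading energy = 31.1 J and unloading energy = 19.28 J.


Hysteresis loss = loading - unloading
= 31.1 - 19.28
= 11.82 J

11.82 J


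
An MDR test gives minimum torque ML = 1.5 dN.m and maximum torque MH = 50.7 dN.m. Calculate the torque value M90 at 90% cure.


M90 = ML + 0.9 * (MH - ML)
M90 = 1.5 + 0.9 * (50.7 - 1.5)
M90 = 1.5 + 0.9 * 49.2
M90 = 45.78 dN.m

45.78 dN.m


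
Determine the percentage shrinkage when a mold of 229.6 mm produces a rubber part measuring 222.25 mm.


Shrinkage = (mold - part) / mold * 100
= (229.6 - 222.25) / 229.6 * 100
= 7.35 / 229.6 * 100
= 3.2%

3.2%


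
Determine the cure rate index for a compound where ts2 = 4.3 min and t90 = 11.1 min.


CRI = 100 / (t90 - ts2)
= 100 / (11.1 - 4.3)
= 100 / 6.8
= 14.71 min^-1

14.71 min^-1


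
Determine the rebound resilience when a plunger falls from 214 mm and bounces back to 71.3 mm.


Resilience = h_rebound / h_drop * 100
= 71.3 / 214 * 100
= 33.3%

33.3%


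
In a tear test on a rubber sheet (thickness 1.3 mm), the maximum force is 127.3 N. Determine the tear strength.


Tear strength = force / thickness
= 127.3 / 1.3
= 97.92 N/mm

97.92 N/mm


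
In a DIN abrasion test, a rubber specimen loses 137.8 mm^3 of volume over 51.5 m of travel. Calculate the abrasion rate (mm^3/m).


Rate = volume_loss / distance
= 137.8 / 51.5
= 2.676 mm^3/m

2.676 mm^3/m


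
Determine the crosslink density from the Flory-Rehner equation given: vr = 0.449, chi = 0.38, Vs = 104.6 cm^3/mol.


ln(1 - vr) = ln(1 - 0.449) = -0.5960
Numerator = -((-0.5960) + 0.449 + 0.38 * 0.449^2) = 0.0704
Denominator = 104.6 * (0.449^(1/3) - 0.449/2) = 56.6138
nu = 0.0704 / 56.6138 = 0.0012 mol/cm^3

0.0012 mol/cm^3


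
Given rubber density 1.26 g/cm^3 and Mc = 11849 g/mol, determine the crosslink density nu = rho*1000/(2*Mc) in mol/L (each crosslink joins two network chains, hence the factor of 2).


nu = rho * 1000 / (2 * Mc)
nu = 1.26 * 1000 / (2 * 11849)
nu = 1260.0 / 23698
nu = 0.0532 mol/L

0.0532 mol/L


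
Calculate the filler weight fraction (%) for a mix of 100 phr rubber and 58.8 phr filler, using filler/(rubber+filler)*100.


Filler % = filler / (rubber + filler) * 100
= 58.8 / (100 + 58.8) * 100
= 58.8 / 158.8 * 100
= 37.03%

37.03%


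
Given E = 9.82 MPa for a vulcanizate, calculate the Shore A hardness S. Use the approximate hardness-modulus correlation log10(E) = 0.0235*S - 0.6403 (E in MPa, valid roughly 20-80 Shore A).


log10(E) = 0.0235*S - 0.6403  =>  S = (log10(E) + 0.6403) / 0.0235
log10(9.82) = 0.992111
S = (0.992111 + 0.6403) / 0.0235 = 1.632411 / 0.0235
S = 69.5

Shore A = 69.5


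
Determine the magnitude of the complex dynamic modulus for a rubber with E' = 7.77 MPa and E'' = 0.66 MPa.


|E*| = sqrt(E'^2 + E''^2)
= sqrt(7.77^2 + 0.66^2)
= sqrt(60.3729 + 0.4356)
= 7.798 MPa

7.798 MPa


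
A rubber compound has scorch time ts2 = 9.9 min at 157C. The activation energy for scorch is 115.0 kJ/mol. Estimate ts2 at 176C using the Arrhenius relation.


Convert temperatures: T1 = 157 + 273.15 = 430.15 K, T2 = 176 + 273.15 = 449.15 K
ts2_new = 9.9 * exp(115000 / 8.314 * (1/449.15 - 1/430.15))
1/T2 - 1/T1 = -9.8343e-05
ts2_new = 2.54 min

2.54 min


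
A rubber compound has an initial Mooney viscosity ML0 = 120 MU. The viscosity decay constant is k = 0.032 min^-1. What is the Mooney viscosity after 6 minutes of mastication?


ML = ML0 * exp(-k * t)
ML = 120 * exp(-0.032 * 6)
ML = 120 * 0.8253
ML = 99.04 MU

99.04 MU


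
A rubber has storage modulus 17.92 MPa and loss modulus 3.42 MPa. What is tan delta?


tan delta = E'' / E'
= 3.42 / 17.92
= 0.1908

tan delta = 0.1908


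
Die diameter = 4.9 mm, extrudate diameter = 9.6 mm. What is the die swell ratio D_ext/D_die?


Die swell ratio = D_extrudate / D_die
= 9.6 / 4.9
= 1.959

Die swell = 1.959


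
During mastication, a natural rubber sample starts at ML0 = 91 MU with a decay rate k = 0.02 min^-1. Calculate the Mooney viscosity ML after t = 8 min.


ML = ML0 * exp(-k * t)
ML = 91 * exp(-0.02 * 8)
ML = 91 * 0.8521
ML = 77.55 MU

77.55 MU


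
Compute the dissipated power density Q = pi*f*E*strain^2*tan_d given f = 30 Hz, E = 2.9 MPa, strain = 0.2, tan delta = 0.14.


Q = pi * f * E * strain^2 * tan_d
= pi * 30 * 2.9 * 0.2^2 * 0.14
= pi * 30 * 2.9 * 0.0400 * 0.14
= 1.5306

Q = 1.5306


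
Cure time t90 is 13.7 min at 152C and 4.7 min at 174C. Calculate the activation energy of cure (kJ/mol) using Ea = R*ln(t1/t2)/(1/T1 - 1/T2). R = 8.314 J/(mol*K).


T1 = 425.15 K, T2 = 447.15 K
1/T1 - 1/T2 = 1.1573e-04
ln(t1/t2) = ln(13.7/4.7) = 1.0698
Ea = 8.314 * 1.0698 / 1.1573e-04 = 76859.7344 J/mol
Ea = 76.86 kJ/mol

76.86 kJ/mol


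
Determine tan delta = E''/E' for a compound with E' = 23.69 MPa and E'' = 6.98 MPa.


tan delta = E'' / E'
= 6.98 / 23.69
= 0.2946

tan delta = 0.2946


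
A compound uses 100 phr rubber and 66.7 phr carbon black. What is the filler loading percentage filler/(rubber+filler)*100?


Filler % = filler / (rubber + filler) * 100
= 66.7 / (100 + 66.7) * 100
= 66.7 / 166.7 * 100
= 40.01%

40.01%


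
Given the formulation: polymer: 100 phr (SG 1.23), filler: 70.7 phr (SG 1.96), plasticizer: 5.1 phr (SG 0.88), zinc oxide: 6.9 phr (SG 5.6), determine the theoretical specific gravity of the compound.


Sum of weights = 182.7
Volume contributions:
  polymer: 100/1.23 = 81.3008
  filler: 70.7/1.96 = 36.0714
  plasticizer: 5.1/0.88 = 5.7955
  zinc oxide: 6.9/5.6 = 1.2321
Sum of volumes = 124.3998
SG = 182.7 / 124.3998 = 1.469

SG = 1.469


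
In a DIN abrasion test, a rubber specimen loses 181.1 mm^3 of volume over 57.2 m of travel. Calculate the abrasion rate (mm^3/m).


Rate = volume_loss / distance
= 181.1 / 57.2
= 3.166 mm^3/m

3.166 mm^3/m


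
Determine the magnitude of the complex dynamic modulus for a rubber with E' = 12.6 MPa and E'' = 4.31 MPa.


|E*| = sqrt(E'^2 + E''^2)
= sqrt(12.6^2 + 4.31^2)
= sqrt(158.7600 + 18.5761)
= 13.317 MPa

13.317 MPa


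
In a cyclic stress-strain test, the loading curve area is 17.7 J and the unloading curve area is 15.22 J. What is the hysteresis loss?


Hysteresis loss = loading - unloading
= 17.7 - 15.22
= 2.48 J

2.48 J


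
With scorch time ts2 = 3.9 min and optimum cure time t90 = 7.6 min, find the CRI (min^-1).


CRI = 100 / (t90 - ts2)
= 100 / (7.6 - 3.9)
= 100 / 3.7
= 27.03 min^-1

27.03 min^-1


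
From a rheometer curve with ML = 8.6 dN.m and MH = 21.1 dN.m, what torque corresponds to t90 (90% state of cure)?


M90 = ML + 0.9 * (MH - ML)
M90 = 8.6 + 0.9 * (21.1 - 8.6)
M90 = 8.6 + 0.9 * 12.5
M90 = 19.85 dN.m

19.85 dN.m


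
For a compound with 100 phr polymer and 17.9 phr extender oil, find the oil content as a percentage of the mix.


Oil % = oil / (100 + oil) * 100
= 17.9 / (100 + 17.9) * 100
= 17.9 / 117.9 * 100
= 15.18%

15.18%


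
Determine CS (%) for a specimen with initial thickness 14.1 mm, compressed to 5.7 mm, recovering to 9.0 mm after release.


CS = (t0 - recovered) / (t0 - ts) * 100
= (14.1 - 9.0) / (14.1 - 5.7) * 100
= 5.1 / 8.4 * 100
= 60.7%

60.7%


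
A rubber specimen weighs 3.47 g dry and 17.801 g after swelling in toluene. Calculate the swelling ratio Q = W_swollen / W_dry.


Q = W_swollen / W_dry
Q = 17.801 / 3.47
Q = 5.13

Q = 5.13


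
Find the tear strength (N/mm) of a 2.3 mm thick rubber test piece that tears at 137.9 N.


Tear strength = force / thickness
= 137.9 / 2.3
= 59.96 N/mm

59.96 N/mm


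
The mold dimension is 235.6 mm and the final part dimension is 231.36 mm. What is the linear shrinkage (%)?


Shrinkage = (mold - part) / mold * 100
= (235.6 - 231.36) / 235.6 * 100
= 4.24 / 235.6 * 100
= 1.8%

1.8%


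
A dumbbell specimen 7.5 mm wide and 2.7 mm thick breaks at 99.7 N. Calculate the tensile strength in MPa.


Area = width * thickness = 7.5 * 2.7 = 20.25 mm^2
TS = force / area = 99.7 / 20.25 = 4.92 MPa

4.92 MPa


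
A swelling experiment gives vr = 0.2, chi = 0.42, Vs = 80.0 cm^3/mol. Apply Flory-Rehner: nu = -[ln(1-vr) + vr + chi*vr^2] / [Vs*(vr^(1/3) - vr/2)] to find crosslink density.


ln(1 - vr) = ln(1 - 0.2) = -0.2231
Numerator = -((-0.2231) + 0.2 + 0.42 * 0.2^2) = 0.0063
Denominator = 80.0 * (0.2^(1/3) - 0.2/2) = 38.7843
nu = 0.0063 / 38.7843 = 1.6356e-04 mol/cm^3

1.6356e-04 mol/cm^3


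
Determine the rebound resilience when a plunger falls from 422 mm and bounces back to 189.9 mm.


Resilience = h_rebound / h_drop * 100
= 189.9 / 422 * 100
= 45.0%

45.0%


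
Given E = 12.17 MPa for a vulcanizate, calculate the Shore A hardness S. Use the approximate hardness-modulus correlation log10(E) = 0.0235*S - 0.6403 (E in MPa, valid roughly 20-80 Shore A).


log10(E) = 0.0235*S - 0.6403  =>  S = (log10(E) + 0.6403) / 0.0235
log10(12.17) = 1.085291
S = (1.085291 + 0.6403) / 0.0235 = 1.725591 / 0.0235
S = 73.4

Shore A = 73.4


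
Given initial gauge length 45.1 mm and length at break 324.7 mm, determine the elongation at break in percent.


Elongation = (Lf - L0) / L0 * 100
= (324.7 - 45.1) / 45.1 * 100
= 279.6 / 45.1 * 100
= 620.0%

620.0%


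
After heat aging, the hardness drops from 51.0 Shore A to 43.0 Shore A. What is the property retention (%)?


Retention = aged / original * 100
= 43.0 / 51.0 * 100
= 84.3%

84.3%


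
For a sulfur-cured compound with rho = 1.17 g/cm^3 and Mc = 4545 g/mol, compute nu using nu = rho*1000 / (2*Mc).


nu = rho * 1000 / (2 * Mc)
nu = 1.17 * 1000 / (2 * 4545)
nu = 1170.0 / 9090
nu = 0.1287 mol/L

0.1287 mol/L


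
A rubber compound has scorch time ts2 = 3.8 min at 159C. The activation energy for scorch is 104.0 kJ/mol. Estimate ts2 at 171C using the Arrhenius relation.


Convert temperatures: T1 = 159 + 273.15 = 432.15 K, T2 = 171 + 273.15 = 444.15 K
ts2_new = 3.8 * exp(104000 / 8.314 * (1/444.15 - 1/432.15))
1/T2 - 1/T1 = -6.2520e-05
ts2_new = 1.74 min

1.74 min


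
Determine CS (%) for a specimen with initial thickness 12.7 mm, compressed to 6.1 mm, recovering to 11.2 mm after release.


CS = (t0 - recovered) / (t0 - ts) * 100
= (12.7 - 11.2) / (12.7 - 6.1) * 100
= 1.5 / 6.6 * 100
= 22.7%

22.7%


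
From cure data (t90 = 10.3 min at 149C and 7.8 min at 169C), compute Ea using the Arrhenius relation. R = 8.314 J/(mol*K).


T1 = 422.15 K, T2 = 442.15 K
1/T1 - 1/T2 = 1.0715e-04
ln(t1/t2) = ln(10.3/7.8) = 0.2780
Ea = 8.314 * 0.2780 / 1.0715e-04 = 21572.1156 J/mol
Ea = 21.57 kJ/mol

21.57 kJ/mol


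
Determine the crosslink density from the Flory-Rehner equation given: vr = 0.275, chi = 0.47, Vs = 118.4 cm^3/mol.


ln(1 - vr) = ln(1 - 0.275) = -0.3216
Numerator = -((-0.3216) + 0.275 + 0.47 * 0.275^2) = 0.0110
Denominator = 118.4 * (0.275^(1/3) - 0.275/2) = 60.7150
nu = 0.0110 / 60.7150 = 1.8183e-04 mol/cm^3

1.8183e-04 mol/cm^3


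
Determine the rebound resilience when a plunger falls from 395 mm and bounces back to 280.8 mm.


Resilience = h_rebound / h_drop * 100
= 280.8 / 395 * 100
= 71.1%

71.1%


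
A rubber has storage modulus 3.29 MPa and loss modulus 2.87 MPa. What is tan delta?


tan delta = E'' / E'
= 2.87 / 3.29
= 0.8723

tan delta = 0.8723


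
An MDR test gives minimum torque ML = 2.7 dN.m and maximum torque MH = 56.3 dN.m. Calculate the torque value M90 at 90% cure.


M90 = ML + 0.9 * (MH - ML)
M90 = 2.7 + 0.9 * (56.3 - 2.7)
M90 = 2.7 + 0.9 * 53.6
M90 = 50.94 dN.m

50.94 dN.m


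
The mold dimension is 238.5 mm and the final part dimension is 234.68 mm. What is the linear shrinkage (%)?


Shrinkage = (mold - part) / mold * 100
= (238.5 - 234.68) / 238.5 * 100
= 3.82 / 238.5 * 100
= 1.6%

1.6%


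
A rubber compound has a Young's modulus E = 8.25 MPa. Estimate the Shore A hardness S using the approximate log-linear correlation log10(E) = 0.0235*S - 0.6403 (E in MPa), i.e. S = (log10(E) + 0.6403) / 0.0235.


log10(E) = 0.0235*S - 0.6403  =>  S = (log10(E) + 0.6403) / 0.0235
log10(8.25) = 0.916454
S = (0.916454 + 0.6403) / 0.0235 = 1.556754 / 0.0235
S = 66.2

Shore A = 66.2


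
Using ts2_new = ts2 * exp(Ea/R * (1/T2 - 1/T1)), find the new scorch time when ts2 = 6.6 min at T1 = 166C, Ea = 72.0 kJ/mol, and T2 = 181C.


Convert temperatures: T1 = 166 + 273.15 = 439.15 K, T2 = 181 + 273.15 = 454.15 K
ts2_new = 6.6 * exp(72000 / 8.314 * (1/454.15 - 1/439.15))
1/T2 - 1/T1 = -7.5211e-05
ts2_new = 3.44 min

3.44 min


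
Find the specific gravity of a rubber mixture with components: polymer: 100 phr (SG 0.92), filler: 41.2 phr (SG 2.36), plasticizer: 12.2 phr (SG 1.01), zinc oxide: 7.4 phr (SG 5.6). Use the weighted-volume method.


Sum of weights = 160.8
Volume contributions:
  polymer: 100/0.92 = 108.6957
  filler: 41.2/2.36 = 17.4576
  plasticizer: 12.2/1.01 = 12.0792
  zinc oxide: 7.4/5.6 = 1.3214
Sum of volumes = 139.5539
SG = 160.8 / 139.5539 = 1.152

SG = 1.152


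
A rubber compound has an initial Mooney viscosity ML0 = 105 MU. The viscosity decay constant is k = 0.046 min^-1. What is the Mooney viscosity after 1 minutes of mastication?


ML = ML0 * exp(-k * t)
ML = 105 * exp(-0.046 * 1)
ML = 105 * 0.9550
ML = 100.28 MU

100.28 MU


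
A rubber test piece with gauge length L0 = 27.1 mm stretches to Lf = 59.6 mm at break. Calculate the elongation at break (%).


Elongation = (Lf - L0) / L0 * 100
= (59.6 - 27.1) / 27.1 * 100
= 32.5 / 27.1 * 100
= 119.9%

119.9%


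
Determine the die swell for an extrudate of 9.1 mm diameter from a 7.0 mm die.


Die swell ratio = D_extrudate / D_die
= 9.1 / 7.0
= 1.3

Die swell = 1.3


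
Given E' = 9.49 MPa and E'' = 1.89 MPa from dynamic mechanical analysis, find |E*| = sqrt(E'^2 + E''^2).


|E*| = sqrt(E'^2 + E''^2)
= sqrt(9.49^2 + 1.89^2)
= sqrt(90.0601 + 3.5721)
= 9.676 MPa

9.676 MPa
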